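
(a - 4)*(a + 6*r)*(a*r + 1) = a^3*r + 6*a^2*r^2 - 4*a^2*r + a^2 - 24*a*r^2 + 6*a*r - 4*a - 24*r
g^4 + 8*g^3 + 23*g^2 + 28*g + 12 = (g + 1)*(g + 2)^2*(g + 3)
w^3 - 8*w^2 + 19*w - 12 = (w - 4)*(w - 3)*(w - 1)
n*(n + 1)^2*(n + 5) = n^4 + 7*n^3 + 11*n^2 + 5*n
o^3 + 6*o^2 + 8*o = o*(o + 2)*(o + 4)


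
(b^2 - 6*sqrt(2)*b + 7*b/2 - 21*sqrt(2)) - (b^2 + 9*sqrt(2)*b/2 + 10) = -21*sqrt(2)*b/2 + 7*b/2 - 21*sqrt(2) - 10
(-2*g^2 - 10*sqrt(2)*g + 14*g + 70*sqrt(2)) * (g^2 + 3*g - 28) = -2*g^4 - 10*sqrt(2)*g^3 + 8*g^3 + 40*sqrt(2)*g^2 + 98*g^2 - 392*g + 490*sqrt(2)*g - 1960*sqrt(2)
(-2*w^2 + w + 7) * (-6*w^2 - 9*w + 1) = 12*w^4 + 12*w^3 - 53*w^2 - 62*w + 7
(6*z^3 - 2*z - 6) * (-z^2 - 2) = -6*z^5 - 10*z^3 + 6*z^2 + 4*z + 12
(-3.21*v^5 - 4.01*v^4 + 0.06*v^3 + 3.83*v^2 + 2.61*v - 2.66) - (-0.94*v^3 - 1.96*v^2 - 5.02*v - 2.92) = -3.21*v^5 - 4.01*v^4 + 1.0*v^3 + 5.79*v^2 + 7.63*v + 0.26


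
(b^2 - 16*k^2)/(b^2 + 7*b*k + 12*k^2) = (b - 4*k)/(b + 3*k)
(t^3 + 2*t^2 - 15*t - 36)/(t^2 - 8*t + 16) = (t^2 + 6*t + 9)/(t - 4)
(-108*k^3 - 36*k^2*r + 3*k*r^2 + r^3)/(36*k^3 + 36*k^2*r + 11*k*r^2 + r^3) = (-6*k + r)/(2*k + r)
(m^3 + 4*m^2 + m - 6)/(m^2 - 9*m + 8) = (m^2 + 5*m + 6)/(m - 8)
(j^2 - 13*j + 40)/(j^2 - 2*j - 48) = (j - 5)/(j + 6)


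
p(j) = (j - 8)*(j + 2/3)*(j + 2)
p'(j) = (j - 8)*(j + 2/3) + (j - 8)*(j + 2) + (j + 2/3)*(j + 2)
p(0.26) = -16.21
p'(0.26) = -22.57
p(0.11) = -12.93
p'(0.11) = -21.14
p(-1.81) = 2.13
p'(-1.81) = 9.13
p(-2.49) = -9.37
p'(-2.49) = 25.16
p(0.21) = -15.09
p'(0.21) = -22.11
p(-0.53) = -1.71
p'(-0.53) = -13.50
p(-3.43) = -45.17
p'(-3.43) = 51.88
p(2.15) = -68.38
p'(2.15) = -29.07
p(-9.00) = -991.67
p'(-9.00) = 319.00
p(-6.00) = -298.67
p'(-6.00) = 152.00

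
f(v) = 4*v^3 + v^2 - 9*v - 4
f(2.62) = 51.22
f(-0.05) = -3.55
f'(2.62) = 78.61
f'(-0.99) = 0.78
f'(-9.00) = 945.00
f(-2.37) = -30.30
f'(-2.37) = 53.66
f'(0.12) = -8.59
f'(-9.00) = 945.00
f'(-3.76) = 153.13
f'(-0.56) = -6.36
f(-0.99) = 2.01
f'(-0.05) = -9.07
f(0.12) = -5.06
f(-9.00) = -2758.00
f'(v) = 12*v^2 + 2*v - 9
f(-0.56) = 0.65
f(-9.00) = -2758.00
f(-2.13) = -18.95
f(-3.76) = -168.65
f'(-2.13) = 41.18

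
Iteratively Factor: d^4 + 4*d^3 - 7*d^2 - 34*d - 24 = (d + 4)*(d^3 - 7*d - 6) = (d - 3)*(d + 4)*(d^2 + 3*d + 2) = (d - 3)*(d + 2)*(d + 4)*(d + 1)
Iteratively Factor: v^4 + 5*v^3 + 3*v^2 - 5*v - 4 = (v + 1)*(v^3 + 4*v^2 - v - 4) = (v + 1)^2*(v^2 + 3*v - 4) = (v + 1)^2*(v + 4)*(v - 1)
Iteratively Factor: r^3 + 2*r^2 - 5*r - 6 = (r - 2)*(r^2 + 4*r + 3) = (r - 2)*(r + 1)*(r + 3)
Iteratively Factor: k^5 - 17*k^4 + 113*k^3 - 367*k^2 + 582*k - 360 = (k - 5)*(k^4 - 12*k^3 + 53*k^2 - 102*k + 72) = (k - 5)*(k - 2)*(k^3 - 10*k^2 + 33*k - 36) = (k - 5)*(k - 4)*(k - 2)*(k^2 - 6*k + 9) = (k - 5)*(k - 4)*(k - 3)*(k - 2)*(k - 3)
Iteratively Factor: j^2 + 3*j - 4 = (j - 1)*(j + 4)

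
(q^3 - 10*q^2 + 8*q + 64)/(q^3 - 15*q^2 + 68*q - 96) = (q + 2)/(q - 3)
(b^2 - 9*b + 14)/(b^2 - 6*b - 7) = (b - 2)/(b + 1)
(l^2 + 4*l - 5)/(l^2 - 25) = (l - 1)/(l - 5)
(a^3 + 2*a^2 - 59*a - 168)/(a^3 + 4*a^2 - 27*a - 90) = (a^2 - a - 56)/(a^2 + a - 30)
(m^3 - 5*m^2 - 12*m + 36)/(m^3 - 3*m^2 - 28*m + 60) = (m + 3)/(m + 5)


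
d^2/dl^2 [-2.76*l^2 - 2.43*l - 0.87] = -5.52000000000000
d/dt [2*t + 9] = 2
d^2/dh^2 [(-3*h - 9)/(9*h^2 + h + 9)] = 6*(-(h + 3)*(18*h + 1)^2 + (27*h + 28)*(9*h^2 + h + 9))/(9*h^2 + h + 9)^3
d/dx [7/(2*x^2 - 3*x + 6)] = 7*(3 - 4*x)/(2*x^2 - 3*x + 6)^2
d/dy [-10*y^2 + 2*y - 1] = 2 - 20*y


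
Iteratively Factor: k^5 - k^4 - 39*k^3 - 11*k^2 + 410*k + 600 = (k + 4)*(k^4 - 5*k^3 - 19*k^2 + 65*k + 150) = (k + 2)*(k + 4)*(k^3 - 7*k^2 - 5*k + 75) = (k - 5)*(k + 2)*(k + 4)*(k^2 - 2*k - 15) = (k - 5)^2*(k + 2)*(k + 4)*(k + 3)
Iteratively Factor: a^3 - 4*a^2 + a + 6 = (a + 1)*(a^2 - 5*a + 6) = (a - 2)*(a + 1)*(a - 3)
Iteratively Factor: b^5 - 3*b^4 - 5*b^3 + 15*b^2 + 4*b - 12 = (b - 2)*(b^4 - b^3 - 7*b^2 + b + 6) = (b - 2)*(b + 2)*(b^3 - 3*b^2 - b + 3) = (b - 2)*(b + 1)*(b + 2)*(b^2 - 4*b + 3) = (b - 3)*(b - 2)*(b + 1)*(b + 2)*(b - 1)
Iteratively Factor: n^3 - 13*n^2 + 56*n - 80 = (n - 4)*(n^2 - 9*n + 20) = (n - 5)*(n - 4)*(n - 4)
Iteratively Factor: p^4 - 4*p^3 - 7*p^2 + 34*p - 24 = (p + 3)*(p^3 - 7*p^2 + 14*p - 8) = (p - 2)*(p + 3)*(p^2 - 5*p + 4) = (p - 2)*(p - 1)*(p + 3)*(p - 4)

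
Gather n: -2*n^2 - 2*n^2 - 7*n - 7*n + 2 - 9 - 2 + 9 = -4*n^2 - 14*n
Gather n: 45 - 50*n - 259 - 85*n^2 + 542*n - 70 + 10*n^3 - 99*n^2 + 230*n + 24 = 10*n^3 - 184*n^2 + 722*n - 260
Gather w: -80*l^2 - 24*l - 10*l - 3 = -80*l^2 - 34*l - 3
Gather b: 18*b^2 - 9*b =18*b^2 - 9*b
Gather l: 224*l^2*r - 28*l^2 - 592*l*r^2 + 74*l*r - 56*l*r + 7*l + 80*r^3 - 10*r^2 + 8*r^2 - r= l^2*(224*r - 28) + l*(-592*r^2 + 18*r + 7) + 80*r^3 - 2*r^2 - r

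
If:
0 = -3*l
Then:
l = 0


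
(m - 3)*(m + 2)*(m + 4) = m^3 + 3*m^2 - 10*m - 24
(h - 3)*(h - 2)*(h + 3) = h^3 - 2*h^2 - 9*h + 18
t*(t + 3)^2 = t^3 + 6*t^2 + 9*t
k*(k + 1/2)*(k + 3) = k^3 + 7*k^2/2 + 3*k/2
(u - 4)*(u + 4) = u^2 - 16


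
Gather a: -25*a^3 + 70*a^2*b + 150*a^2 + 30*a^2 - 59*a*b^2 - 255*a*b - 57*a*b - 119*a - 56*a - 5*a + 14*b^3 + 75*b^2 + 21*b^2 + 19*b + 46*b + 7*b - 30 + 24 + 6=-25*a^3 + a^2*(70*b + 180) + a*(-59*b^2 - 312*b - 180) + 14*b^3 + 96*b^2 + 72*b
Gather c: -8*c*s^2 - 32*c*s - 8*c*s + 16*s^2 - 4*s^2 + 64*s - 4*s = c*(-8*s^2 - 40*s) + 12*s^2 + 60*s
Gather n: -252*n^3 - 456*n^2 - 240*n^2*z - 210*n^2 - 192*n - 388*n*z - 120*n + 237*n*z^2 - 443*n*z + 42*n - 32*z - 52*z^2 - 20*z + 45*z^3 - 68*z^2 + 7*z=-252*n^3 + n^2*(-240*z - 666) + n*(237*z^2 - 831*z - 270) + 45*z^3 - 120*z^2 - 45*z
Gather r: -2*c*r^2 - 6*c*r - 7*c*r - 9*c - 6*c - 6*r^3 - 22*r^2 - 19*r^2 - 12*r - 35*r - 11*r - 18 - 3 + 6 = -15*c - 6*r^3 + r^2*(-2*c - 41) + r*(-13*c - 58) - 15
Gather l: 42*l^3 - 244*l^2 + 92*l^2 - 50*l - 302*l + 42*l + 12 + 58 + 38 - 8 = 42*l^3 - 152*l^2 - 310*l + 100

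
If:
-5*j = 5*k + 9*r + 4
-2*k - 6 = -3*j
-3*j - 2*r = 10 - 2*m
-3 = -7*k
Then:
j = 16/7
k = 3/7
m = 136/21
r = -41/21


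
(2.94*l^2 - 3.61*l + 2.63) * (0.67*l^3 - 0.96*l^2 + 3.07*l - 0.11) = 1.9698*l^5 - 5.2411*l^4 + 14.2535*l^3 - 13.9309*l^2 + 8.4712*l - 0.2893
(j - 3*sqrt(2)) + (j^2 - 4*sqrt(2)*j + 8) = j^2 - 4*sqrt(2)*j + j - 3*sqrt(2) + 8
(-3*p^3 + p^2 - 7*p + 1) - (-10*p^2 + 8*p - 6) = -3*p^3 + 11*p^2 - 15*p + 7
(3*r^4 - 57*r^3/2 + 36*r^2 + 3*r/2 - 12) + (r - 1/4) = 3*r^4 - 57*r^3/2 + 36*r^2 + 5*r/2 - 49/4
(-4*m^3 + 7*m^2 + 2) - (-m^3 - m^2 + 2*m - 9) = -3*m^3 + 8*m^2 - 2*m + 11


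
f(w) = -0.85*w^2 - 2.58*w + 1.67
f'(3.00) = -7.68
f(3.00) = -13.72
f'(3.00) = -7.68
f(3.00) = -13.72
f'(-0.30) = -2.07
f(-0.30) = 2.37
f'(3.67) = -8.82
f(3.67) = -19.25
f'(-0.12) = -2.38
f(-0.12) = 1.97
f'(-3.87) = 4.00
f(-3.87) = -1.08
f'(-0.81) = -1.20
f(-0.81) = 3.20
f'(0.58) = -3.57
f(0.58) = -0.11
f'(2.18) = -6.29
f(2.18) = -7.99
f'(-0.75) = -1.30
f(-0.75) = 3.13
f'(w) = -1.7*w - 2.58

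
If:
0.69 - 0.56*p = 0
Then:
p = 1.23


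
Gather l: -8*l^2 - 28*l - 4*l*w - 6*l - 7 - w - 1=-8*l^2 + l*(-4*w - 34) - w - 8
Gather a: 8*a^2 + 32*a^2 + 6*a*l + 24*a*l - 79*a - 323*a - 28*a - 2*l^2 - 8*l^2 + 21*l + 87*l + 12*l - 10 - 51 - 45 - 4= 40*a^2 + a*(30*l - 430) - 10*l^2 + 120*l - 110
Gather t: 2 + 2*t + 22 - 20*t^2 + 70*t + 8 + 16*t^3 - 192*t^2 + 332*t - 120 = 16*t^3 - 212*t^2 + 404*t - 88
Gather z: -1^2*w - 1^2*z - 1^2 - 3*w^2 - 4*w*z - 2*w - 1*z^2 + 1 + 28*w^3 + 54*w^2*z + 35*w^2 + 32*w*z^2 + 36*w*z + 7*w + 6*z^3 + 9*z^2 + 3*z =28*w^3 + 32*w^2 + 4*w + 6*z^3 + z^2*(32*w + 8) + z*(54*w^2 + 32*w + 2)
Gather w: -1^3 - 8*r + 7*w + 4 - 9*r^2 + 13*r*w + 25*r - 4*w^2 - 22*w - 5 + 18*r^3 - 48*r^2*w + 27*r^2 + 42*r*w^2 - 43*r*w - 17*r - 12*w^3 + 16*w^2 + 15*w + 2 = 18*r^3 + 18*r^2 - 12*w^3 + w^2*(42*r + 12) + w*(-48*r^2 - 30*r)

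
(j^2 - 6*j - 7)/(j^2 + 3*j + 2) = (j - 7)/(j + 2)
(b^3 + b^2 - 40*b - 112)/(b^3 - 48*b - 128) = (b - 7)/(b - 8)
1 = 1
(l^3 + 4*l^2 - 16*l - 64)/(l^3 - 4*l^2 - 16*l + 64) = (l + 4)/(l - 4)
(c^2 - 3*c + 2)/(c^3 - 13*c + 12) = (c - 2)/(c^2 + c - 12)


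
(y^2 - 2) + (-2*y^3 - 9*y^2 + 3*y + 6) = -2*y^3 - 8*y^2 + 3*y + 4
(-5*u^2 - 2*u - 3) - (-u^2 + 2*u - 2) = -4*u^2 - 4*u - 1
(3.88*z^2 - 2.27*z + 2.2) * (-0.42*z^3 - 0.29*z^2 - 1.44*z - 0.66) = -1.6296*z^5 - 0.1718*z^4 - 5.8529*z^3 + 0.0699999999999998*z^2 - 1.6698*z - 1.452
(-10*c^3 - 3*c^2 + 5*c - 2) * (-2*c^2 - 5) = 20*c^5 + 6*c^4 + 40*c^3 + 19*c^2 - 25*c + 10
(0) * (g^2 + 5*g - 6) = 0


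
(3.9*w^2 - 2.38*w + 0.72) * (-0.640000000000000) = -2.496*w^2 + 1.5232*w - 0.4608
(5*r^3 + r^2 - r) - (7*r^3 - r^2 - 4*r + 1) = -2*r^3 + 2*r^2 + 3*r - 1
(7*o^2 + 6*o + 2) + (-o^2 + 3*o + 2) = 6*o^2 + 9*o + 4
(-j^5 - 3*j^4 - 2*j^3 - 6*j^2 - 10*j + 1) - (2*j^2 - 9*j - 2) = -j^5 - 3*j^4 - 2*j^3 - 8*j^2 - j + 3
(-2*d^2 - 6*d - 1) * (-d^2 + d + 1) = 2*d^4 + 4*d^3 - 7*d^2 - 7*d - 1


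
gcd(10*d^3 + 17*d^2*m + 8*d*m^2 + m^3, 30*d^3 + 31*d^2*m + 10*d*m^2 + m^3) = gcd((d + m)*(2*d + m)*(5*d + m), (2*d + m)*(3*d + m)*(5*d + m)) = 10*d^2 + 7*d*m + m^2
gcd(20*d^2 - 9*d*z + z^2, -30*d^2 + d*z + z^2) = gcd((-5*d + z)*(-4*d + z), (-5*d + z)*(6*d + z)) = -5*d + z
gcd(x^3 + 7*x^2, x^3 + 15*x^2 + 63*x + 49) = x + 7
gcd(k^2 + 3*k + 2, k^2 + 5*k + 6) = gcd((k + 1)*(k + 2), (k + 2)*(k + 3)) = k + 2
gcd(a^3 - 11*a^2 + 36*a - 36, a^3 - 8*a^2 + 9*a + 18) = a^2 - 9*a + 18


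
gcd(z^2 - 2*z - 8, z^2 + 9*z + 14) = z + 2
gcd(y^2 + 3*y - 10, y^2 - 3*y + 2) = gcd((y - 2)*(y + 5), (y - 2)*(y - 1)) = y - 2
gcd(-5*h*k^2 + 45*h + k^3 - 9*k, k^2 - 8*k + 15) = k - 3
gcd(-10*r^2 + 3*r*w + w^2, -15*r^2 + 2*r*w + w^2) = 5*r + w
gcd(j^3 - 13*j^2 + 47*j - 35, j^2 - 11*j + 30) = j - 5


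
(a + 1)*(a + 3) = a^2 + 4*a + 3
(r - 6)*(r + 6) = r^2 - 36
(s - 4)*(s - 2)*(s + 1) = s^3 - 5*s^2 + 2*s + 8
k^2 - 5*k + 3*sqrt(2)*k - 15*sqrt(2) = (k - 5)*(k + 3*sqrt(2))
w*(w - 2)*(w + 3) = w^3 + w^2 - 6*w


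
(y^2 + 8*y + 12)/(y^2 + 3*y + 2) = (y + 6)/(y + 1)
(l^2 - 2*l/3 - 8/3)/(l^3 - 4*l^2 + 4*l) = (l + 4/3)/(l*(l - 2))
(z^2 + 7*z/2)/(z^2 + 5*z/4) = 2*(2*z + 7)/(4*z + 5)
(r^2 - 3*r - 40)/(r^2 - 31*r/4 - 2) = 4*(r + 5)/(4*r + 1)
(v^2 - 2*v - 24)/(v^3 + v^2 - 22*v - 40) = (v - 6)/(v^2 - 3*v - 10)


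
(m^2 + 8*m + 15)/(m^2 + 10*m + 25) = (m + 3)/(m + 5)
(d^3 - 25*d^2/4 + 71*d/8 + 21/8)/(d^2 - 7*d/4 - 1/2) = (2*d^2 - 13*d + 21)/(2*(d - 2))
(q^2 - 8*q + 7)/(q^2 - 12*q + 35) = (q - 1)/(q - 5)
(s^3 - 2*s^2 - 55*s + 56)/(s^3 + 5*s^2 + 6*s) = (s^3 - 2*s^2 - 55*s + 56)/(s*(s^2 + 5*s + 6))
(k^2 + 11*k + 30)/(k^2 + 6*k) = (k + 5)/k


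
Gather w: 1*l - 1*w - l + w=0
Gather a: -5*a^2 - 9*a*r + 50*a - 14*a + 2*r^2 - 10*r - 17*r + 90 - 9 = -5*a^2 + a*(36 - 9*r) + 2*r^2 - 27*r + 81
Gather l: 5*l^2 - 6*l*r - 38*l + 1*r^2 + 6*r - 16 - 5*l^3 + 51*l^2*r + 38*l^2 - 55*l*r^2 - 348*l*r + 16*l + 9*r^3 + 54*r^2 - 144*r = -5*l^3 + l^2*(51*r + 43) + l*(-55*r^2 - 354*r - 22) + 9*r^3 + 55*r^2 - 138*r - 16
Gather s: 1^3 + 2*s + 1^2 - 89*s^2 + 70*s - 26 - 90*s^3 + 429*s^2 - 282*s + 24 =-90*s^3 + 340*s^2 - 210*s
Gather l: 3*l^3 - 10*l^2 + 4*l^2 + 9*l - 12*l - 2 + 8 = 3*l^3 - 6*l^2 - 3*l + 6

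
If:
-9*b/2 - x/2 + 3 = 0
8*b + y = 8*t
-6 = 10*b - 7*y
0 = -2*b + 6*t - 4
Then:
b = 47/71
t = 63/71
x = 3/71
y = 128/71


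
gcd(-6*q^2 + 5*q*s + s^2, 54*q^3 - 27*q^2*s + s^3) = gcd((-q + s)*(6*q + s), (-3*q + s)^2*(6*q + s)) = 6*q + s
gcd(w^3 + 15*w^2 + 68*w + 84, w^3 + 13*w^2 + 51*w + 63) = w + 7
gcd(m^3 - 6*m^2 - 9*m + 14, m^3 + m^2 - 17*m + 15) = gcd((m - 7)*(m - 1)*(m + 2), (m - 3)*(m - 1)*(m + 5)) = m - 1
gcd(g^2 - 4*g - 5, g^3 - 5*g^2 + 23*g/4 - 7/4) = 1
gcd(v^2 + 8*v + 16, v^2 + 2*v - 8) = v + 4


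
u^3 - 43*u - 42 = (u - 7)*(u + 1)*(u + 6)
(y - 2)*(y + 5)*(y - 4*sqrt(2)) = y^3 - 4*sqrt(2)*y^2 + 3*y^2 - 12*sqrt(2)*y - 10*y + 40*sqrt(2)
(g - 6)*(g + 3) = g^2 - 3*g - 18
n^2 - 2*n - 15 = (n - 5)*(n + 3)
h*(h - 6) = h^2 - 6*h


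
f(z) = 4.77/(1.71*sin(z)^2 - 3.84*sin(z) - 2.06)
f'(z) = 4.77*(-3.42*sin(z)*cos(z) + 3.84*cos(z))/(1.71*sin(z)^2 - 3.84*sin(z) - 2.06)^2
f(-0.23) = -4.35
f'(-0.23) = 17.87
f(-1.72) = 1.40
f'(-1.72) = -0.44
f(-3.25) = -1.94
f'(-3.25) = -2.73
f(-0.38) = -11.91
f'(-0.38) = 141.15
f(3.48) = -7.99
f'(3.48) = -62.87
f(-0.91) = 2.34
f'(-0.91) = 4.61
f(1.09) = -1.16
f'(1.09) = 0.10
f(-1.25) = 1.53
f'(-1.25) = 1.09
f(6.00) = -5.59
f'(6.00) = 30.15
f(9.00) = -1.42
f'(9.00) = -0.94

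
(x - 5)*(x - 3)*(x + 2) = x^3 - 6*x^2 - x + 30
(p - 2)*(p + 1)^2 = p^3 - 3*p - 2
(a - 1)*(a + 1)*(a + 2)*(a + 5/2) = a^4 + 9*a^3/2 + 4*a^2 - 9*a/2 - 5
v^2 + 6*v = v*(v + 6)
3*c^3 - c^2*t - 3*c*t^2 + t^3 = (-3*c + t)*(-c + t)*(c + t)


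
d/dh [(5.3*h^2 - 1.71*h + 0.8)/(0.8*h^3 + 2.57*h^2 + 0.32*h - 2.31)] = (-4.24*h^4 + 2.736*h^3 + 4.1707*h^2 - 28.598*h + 3.6941)/(0.64*h^6 + 4.112*h^5 + 7.1169*h^4 - 2.0512*h^3 - 11.771*h^2 - 1.4784*h + 5.3361)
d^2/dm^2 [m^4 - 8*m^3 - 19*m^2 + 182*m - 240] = 12*m^2 - 48*m - 38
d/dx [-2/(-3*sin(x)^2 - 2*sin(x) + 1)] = -4*(3*sin(x) + 1)*cos(x)/(3*sin(x)^2 + 2*sin(x) - 1)^2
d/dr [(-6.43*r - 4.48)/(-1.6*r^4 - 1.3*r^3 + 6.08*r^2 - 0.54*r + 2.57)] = (-30.864*r^4 - 45.39*r^3 + 21.6224*r^2 + 54.4768*r - 18.9443)/(2.56*r^8 + 4.16*r^7 - 17.766*r^6 - 14.08*r^5 + 30.1464*r^4 - 13.2484*r^3 + 31.5428*r^2 - 2.7756*r + 6.6049)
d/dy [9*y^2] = 18*y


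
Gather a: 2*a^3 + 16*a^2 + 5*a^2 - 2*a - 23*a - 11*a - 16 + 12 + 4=2*a^3 + 21*a^2 - 36*a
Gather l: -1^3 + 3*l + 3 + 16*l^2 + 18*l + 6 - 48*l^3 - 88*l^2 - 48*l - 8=-48*l^3 - 72*l^2 - 27*l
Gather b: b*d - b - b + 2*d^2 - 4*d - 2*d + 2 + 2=b*(d - 2) + 2*d^2 - 6*d + 4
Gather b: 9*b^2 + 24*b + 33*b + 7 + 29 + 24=9*b^2 + 57*b + 60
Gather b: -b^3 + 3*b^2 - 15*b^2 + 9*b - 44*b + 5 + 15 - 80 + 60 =-b^3 - 12*b^2 - 35*b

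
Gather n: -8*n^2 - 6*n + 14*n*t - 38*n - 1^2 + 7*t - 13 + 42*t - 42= -8*n^2 + n*(14*t - 44) + 49*t - 56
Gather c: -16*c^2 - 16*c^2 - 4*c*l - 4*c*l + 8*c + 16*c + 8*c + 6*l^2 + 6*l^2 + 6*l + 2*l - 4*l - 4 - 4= -32*c^2 + c*(32 - 8*l) + 12*l^2 + 4*l - 8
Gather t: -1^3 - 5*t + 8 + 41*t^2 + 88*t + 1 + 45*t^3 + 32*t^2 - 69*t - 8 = 45*t^3 + 73*t^2 + 14*t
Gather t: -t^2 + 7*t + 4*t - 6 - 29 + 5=-t^2 + 11*t - 30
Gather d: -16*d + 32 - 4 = 28 - 16*d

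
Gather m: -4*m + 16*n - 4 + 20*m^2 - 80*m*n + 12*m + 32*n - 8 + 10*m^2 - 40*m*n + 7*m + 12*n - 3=30*m^2 + m*(15 - 120*n) + 60*n - 15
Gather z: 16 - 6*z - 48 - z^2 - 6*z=-z^2 - 12*z - 32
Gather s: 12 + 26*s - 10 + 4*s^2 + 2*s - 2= 4*s^2 + 28*s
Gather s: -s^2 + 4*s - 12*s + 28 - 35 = -s^2 - 8*s - 7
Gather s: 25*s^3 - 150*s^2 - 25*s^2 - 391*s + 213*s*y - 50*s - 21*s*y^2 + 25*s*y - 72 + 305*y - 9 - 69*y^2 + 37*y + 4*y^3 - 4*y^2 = 25*s^3 - 175*s^2 + s*(-21*y^2 + 238*y - 441) + 4*y^3 - 73*y^2 + 342*y - 81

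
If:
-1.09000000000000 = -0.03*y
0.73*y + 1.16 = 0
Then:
No Solution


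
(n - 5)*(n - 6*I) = n^2 - 5*n - 6*I*n + 30*I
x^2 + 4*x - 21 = (x - 3)*(x + 7)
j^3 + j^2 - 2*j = j*(j - 1)*(j + 2)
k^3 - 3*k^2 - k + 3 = (k - 3)*(k - 1)*(k + 1)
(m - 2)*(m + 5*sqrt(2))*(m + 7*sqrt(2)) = m^3 - 2*m^2 + 12*sqrt(2)*m^2 - 24*sqrt(2)*m + 70*m - 140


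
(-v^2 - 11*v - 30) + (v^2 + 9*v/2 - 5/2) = -13*v/2 - 65/2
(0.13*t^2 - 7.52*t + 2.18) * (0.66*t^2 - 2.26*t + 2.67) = 0.0858*t^4 - 5.257*t^3 + 18.7811*t^2 - 25.0052*t + 5.8206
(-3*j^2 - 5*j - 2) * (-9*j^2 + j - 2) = 27*j^4 + 42*j^3 + 19*j^2 + 8*j + 4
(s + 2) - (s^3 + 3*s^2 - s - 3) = -s^3 - 3*s^2 + 2*s + 5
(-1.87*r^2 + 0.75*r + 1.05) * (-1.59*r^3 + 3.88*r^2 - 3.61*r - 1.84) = 2.9733*r^5 - 8.4481*r^4 + 7.9912*r^3 + 4.8073*r^2 - 5.1705*r - 1.932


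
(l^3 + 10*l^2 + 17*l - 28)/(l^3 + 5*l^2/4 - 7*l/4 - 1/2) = 4*(l^2 + 11*l + 28)/(4*l^2 + 9*l + 2)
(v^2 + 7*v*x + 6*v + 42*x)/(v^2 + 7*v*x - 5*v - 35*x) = (v + 6)/(v - 5)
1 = 1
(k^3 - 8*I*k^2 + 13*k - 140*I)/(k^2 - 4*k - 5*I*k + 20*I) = (k^2 - 3*I*k + 28)/(k - 4)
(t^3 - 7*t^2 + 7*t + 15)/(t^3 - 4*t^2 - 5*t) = (t - 3)/t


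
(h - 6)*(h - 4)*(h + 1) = h^3 - 9*h^2 + 14*h + 24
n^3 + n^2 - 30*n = n*(n - 5)*(n + 6)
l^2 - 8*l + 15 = (l - 5)*(l - 3)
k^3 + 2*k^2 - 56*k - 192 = (k - 8)*(k + 4)*(k + 6)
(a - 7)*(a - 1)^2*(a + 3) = a^4 - 6*a^3 - 12*a^2 + 38*a - 21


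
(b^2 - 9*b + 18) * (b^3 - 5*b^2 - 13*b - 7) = b^5 - 14*b^4 + 50*b^3 + 20*b^2 - 171*b - 126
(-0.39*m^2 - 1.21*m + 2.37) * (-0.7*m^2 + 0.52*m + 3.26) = 0.273*m^4 + 0.6442*m^3 - 3.5596*m^2 - 2.7122*m + 7.7262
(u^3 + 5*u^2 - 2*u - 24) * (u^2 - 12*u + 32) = u^5 - 7*u^4 - 30*u^3 + 160*u^2 + 224*u - 768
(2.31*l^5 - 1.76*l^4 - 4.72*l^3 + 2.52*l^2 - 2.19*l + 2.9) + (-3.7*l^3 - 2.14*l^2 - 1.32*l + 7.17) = 2.31*l^5 - 1.76*l^4 - 8.42*l^3 + 0.38*l^2 - 3.51*l + 10.07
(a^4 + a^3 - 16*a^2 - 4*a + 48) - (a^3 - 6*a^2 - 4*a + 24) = a^4 - 10*a^2 + 24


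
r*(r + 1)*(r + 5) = r^3 + 6*r^2 + 5*r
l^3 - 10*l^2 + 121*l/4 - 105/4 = (l - 5)*(l - 7/2)*(l - 3/2)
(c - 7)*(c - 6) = c^2 - 13*c + 42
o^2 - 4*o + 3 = (o - 3)*(o - 1)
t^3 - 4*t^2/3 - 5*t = t*(t - 3)*(t + 5/3)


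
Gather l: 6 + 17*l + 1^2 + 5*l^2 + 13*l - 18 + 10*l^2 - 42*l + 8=15*l^2 - 12*l - 3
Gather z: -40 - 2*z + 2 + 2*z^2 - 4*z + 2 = 2*z^2 - 6*z - 36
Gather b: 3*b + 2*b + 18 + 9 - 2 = 5*b + 25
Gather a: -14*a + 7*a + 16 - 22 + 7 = 1 - 7*a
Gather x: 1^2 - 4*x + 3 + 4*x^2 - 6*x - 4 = 4*x^2 - 10*x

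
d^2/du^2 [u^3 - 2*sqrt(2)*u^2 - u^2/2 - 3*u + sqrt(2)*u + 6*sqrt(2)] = 6*u - 4*sqrt(2) - 1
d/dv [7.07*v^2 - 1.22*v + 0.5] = 14.14*v - 1.22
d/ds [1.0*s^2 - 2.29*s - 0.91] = 2.0*s - 2.29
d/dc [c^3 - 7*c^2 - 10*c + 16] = 3*c^2 - 14*c - 10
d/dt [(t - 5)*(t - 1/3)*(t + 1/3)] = 3*t^2 - 10*t - 1/9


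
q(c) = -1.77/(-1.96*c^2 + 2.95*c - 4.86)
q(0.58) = 0.46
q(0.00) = 0.36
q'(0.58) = 0.08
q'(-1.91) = 0.06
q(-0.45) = 0.27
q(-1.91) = 0.10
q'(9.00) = -0.00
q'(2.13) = -0.17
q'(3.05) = -0.08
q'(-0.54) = 0.18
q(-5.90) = 0.02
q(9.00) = 0.01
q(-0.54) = 0.25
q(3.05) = 0.13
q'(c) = -1.77*(3.92*c - 2.95)/(-1.96*c^2 + 2.95*c - 4.86)^2 = (5.2215 - 6.9384*c)/(1.96*c^2 - 2.95*c + 4.86)^2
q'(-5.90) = 0.01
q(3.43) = 0.10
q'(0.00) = 0.22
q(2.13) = 0.24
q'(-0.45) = 0.19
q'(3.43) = -0.06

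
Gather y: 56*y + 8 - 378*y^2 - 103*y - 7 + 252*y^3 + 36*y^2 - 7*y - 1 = 252*y^3 - 342*y^2 - 54*y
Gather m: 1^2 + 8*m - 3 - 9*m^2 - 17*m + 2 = -9*m^2 - 9*m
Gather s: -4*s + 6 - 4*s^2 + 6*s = -4*s^2 + 2*s + 6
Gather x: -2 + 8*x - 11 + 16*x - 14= 24*x - 27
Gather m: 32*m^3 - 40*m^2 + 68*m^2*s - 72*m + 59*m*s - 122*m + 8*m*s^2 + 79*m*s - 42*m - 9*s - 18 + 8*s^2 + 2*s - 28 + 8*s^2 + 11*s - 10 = 32*m^3 + m^2*(68*s - 40) + m*(8*s^2 + 138*s - 236) + 16*s^2 + 4*s - 56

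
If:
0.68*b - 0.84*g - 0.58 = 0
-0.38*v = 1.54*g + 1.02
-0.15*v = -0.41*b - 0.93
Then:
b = -1.01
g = -1.51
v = 3.43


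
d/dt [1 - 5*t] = -5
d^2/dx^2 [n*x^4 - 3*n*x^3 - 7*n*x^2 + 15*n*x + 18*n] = 2*n*(6*x^2 - 9*x - 7)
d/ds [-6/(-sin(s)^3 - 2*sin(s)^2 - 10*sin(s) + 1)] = 6*(-4*sin(s) + 3*cos(s)^2 - 13)*cos(s)/(sin(s)^3 + 2*sin(s)^2 + 10*sin(s) - 1)^2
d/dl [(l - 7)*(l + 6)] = 2*l - 1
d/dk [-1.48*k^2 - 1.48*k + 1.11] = -2.96*k - 1.48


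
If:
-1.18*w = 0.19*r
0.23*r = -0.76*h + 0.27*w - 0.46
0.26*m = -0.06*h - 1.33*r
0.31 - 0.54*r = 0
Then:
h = -0.81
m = -2.75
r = 0.57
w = -0.09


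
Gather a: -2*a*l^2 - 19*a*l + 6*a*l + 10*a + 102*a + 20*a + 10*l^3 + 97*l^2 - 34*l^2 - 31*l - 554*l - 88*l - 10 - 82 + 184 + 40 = a*(-2*l^2 - 13*l + 132) + 10*l^3 + 63*l^2 - 673*l + 132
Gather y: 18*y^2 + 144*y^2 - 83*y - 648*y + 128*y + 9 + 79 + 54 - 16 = 162*y^2 - 603*y + 126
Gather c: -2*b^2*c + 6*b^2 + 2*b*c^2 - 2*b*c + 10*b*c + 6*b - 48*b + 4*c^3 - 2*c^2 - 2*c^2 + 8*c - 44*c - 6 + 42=6*b^2 - 42*b + 4*c^3 + c^2*(2*b - 4) + c*(-2*b^2 + 8*b - 36) + 36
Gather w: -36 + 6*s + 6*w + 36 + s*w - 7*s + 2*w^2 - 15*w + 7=-s + 2*w^2 + w*(s - 9) + 7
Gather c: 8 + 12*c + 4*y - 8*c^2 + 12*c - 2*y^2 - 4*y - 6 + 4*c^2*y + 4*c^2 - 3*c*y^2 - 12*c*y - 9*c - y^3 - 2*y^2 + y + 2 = c^2*(4*y - 4) + c*(-3*y^2 - 12*y + 15) - y^3 - 4*y^2 + y + 4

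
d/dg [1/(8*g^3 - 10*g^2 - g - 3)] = (-24*g^2 + 20*g + 1)/(-8*g^3 + 10*g^2 + g + 3)^2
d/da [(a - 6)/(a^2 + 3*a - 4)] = (-a^2 + 12*a + 14)/(a^4 + 6*a^3 + a^2 - 24*a + 16)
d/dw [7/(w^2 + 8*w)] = 14*(-w - 4)/(w^2*(w + 8)^2)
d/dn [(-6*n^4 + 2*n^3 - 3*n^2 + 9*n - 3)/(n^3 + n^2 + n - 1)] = (-6*n^6 - 12*n^5 - 13*n^4 + 10*n^3 - 9*n^2 + 12*n - 6)/(n^6 + 2*n^5 + 3*n^4 - n^2 - 2*n + 1)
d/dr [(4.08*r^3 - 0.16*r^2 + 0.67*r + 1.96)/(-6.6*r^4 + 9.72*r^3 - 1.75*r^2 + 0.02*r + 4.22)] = (26.928*r^6 - 2.11200000000002*r^5 + 7.6812*r^4 + 38.8824*r^3 - 4.33150000000001*r^2 + 5.5096*r + 2.7882)/(43.56*r^8 - 128.304*r^7 + 117.5784*r^6 - 34.284*r^5 - 52.2527*r^4 + 81.9668*r^3 - 14.7696*r^2 + 0.1688*r + 17.8084)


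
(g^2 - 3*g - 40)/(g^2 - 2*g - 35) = (g - 8)/(g - 7)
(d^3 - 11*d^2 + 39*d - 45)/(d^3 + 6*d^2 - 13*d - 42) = (d^2 - 8*d + 15)/(d^2 + 9*d + 14)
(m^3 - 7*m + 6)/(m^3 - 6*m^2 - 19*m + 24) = (m - 2)/(m - 8)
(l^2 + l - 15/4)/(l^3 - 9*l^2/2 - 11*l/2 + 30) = (l - 3/2)/(l^2 - 7*l + 12)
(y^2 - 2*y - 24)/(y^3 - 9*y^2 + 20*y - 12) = (y + 4)/(y^2 - 3*y + 2)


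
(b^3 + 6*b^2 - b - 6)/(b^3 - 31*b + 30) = (b + 1)/(b - 5)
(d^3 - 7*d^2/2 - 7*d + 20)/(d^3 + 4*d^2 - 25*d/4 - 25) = 2*(d^2 - 6*d + 8)/(2*d^2 + 3*d - 20)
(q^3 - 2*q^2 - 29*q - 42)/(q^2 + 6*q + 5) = (q^3 - 2*q^2 - 29*q - 42)/(q^2 + 6*q + 5)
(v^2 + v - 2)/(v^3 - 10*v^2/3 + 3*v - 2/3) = 3*(v + 2)/(3*v^2 - 7*v + 2)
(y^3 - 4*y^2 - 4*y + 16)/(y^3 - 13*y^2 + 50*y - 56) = (y + 2)/(y - 7)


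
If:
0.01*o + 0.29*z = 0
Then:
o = -29.0*z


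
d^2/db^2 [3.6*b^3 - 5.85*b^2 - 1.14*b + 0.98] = 21.6*b - 11.7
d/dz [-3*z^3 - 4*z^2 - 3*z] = -9*z^2 - 8*z - 3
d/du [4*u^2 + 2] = 8*u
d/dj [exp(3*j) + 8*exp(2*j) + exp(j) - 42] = (3*exp(2*j) + 16*exp(j) + 1)*exp(j)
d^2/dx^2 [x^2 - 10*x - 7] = 2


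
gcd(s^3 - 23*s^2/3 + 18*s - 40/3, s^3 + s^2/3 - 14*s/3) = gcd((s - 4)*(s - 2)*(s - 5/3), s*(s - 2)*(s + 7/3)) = s - 2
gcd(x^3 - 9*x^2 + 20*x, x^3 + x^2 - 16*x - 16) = x - 4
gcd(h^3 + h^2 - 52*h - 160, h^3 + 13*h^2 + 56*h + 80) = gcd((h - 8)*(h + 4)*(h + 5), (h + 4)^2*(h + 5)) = h^2 + 9*h + 20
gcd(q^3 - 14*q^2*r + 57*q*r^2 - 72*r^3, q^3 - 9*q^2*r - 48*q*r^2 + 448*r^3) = q - 8*r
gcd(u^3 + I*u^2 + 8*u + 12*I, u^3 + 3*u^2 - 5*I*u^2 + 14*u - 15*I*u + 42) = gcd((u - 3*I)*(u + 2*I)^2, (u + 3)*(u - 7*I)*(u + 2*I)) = u + 2*I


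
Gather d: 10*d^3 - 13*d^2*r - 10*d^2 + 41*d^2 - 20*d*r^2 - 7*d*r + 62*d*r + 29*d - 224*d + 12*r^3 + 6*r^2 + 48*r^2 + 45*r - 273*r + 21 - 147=10*d^3 + d^2*(31 - 13*r) + d*(-20*r^2 + 55*r - 195) + 12*r^3 + 54*r^2 - 228*r - 126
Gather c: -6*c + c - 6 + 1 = -5*c - 5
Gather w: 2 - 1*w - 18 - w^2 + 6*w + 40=-w^2 + 5*w + 24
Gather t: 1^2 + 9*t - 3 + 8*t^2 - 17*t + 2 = 8*t^2 - 8*t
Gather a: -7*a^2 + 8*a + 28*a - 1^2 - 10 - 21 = -7*a^2 + 36*a - 32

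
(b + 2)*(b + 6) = b^2 + 8*b + 12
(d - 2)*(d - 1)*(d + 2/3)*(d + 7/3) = d^4 - 49*d^2/9 + 4*d/3 + 28/9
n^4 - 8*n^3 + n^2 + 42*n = n*(n - 7)*(n - 3)*(n + 2)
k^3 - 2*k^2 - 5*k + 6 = (k - 3)*(k - 1)*(k + 2)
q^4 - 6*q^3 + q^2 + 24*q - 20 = (q - 5)*(q - 2)*(q - 1)*(q + 2)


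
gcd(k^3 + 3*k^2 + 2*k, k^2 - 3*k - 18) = 1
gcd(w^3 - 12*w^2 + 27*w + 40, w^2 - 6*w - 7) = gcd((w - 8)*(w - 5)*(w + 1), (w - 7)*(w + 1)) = w + 1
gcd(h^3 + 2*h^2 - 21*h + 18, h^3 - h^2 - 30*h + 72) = h^2 + 3*h - 18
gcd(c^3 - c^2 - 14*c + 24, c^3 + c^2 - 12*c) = c^2 + c - 12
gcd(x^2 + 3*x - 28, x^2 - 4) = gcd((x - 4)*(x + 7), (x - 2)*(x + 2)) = 1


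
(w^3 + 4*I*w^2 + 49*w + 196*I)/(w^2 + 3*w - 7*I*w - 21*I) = (w^2 + 11*I*w - 28)/(w + 3)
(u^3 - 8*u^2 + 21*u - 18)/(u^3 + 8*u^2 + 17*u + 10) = (u^3 - 8*u^2 + 21*u - 18)/(u^3 + 8*u^2 + 17*u + 10)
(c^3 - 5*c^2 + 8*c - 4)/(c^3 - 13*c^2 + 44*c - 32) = (c^2 - 4*c + 4)/(c^2 - 12*c + 32)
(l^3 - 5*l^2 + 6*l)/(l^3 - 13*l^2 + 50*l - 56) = l*(l - 3)/(l^2 - 11*l + 28)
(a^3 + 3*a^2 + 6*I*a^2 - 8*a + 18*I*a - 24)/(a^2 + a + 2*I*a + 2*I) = (a^2 + a*(3 + 4*I) + 12*I)/(a + 1)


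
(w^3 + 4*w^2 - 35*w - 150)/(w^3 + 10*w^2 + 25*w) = (w - 6)/w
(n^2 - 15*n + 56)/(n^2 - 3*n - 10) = (-n^2 + 15*n - 56)/(-n^2 + 3*n + 10)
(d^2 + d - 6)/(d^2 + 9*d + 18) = (d - 2)/(d + 6)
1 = 1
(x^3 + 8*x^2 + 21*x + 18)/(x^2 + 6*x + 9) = x + 2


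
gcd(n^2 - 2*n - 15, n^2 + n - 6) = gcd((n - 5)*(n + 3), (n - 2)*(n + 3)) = n + 3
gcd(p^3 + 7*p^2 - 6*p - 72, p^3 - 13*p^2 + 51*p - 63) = p - 3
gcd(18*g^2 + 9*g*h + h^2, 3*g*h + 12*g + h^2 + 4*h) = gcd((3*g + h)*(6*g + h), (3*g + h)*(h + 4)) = 3*g + h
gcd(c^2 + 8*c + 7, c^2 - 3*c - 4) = c + 1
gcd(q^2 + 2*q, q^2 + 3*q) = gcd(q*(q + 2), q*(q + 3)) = q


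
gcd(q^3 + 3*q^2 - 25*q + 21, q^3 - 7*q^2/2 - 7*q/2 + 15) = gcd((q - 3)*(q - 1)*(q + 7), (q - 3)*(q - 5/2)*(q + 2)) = q - 3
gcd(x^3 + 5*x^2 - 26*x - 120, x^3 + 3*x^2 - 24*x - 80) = x^2 - x - 20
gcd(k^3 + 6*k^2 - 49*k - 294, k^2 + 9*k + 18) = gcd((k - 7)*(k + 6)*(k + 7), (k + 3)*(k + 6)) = k + 6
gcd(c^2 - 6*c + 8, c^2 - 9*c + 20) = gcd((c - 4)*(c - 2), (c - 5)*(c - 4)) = c - 4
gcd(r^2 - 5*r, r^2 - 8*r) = r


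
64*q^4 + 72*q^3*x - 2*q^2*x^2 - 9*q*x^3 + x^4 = (-8*q + x)*(-4*q + x)*(q + x)*(2*q + x)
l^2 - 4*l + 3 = (l - 3)*(l - 1)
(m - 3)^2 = m^2 - 6*m + 9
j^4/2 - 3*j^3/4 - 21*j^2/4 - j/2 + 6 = (j/2 + 1)*(j - 4)*(j - 1)*(j + 3/2)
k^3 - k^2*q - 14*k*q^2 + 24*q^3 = (k - 3*q)*(k - 2*q)*(k + 4*q)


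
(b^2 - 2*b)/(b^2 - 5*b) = (b - 2)/(b - 5)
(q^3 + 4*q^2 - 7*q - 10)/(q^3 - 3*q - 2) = (q + 5)/(q + 1)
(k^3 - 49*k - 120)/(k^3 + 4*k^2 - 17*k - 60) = (k - 8)/(k - 4)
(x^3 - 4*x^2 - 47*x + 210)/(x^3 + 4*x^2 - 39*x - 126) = (x - 5)/(x + 3)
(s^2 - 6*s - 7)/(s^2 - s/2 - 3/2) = 2*(s - 7)/(2*s - 3)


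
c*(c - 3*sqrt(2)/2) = c^2 - 3*sqrt(2)*c/2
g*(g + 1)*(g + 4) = g^3 + 5*g^2 + 4*g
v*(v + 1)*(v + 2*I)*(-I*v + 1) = -I*v^4 + 3*v^3 - I*v^3 + 3*v^2 + 2*I*v^2 + 2*I*v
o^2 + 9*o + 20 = (o + 4)*(o + 5)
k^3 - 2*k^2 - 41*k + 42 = (k - 7)*(k - 1)*(k + 6)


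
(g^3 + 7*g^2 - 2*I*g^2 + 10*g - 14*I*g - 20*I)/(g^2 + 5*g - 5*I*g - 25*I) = (g^2 + 2*g*(1 - I) - 4*I)/(g - 5*I)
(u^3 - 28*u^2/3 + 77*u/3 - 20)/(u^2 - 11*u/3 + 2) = (3*u^2 - 19*u + 20)/(3*u - 2)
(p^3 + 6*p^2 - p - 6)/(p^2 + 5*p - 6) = p + 1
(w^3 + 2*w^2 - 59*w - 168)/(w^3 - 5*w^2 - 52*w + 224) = (w + 3)/(w - 4)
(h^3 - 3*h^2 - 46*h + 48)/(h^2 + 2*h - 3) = (h^2 - 2*h - 48)/(h + 3)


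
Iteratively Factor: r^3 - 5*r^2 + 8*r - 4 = (r - 1)*(r^2 - 4*r + 4) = (r - 2)*(r - 1)*(r - 2)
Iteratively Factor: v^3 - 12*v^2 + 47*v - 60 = (v - 4)*(v^2 - 8*v + 15) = (v - 5)*(v - 4)*(v - 3)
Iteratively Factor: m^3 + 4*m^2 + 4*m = (m + 2)*(m^2 + 2*m) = (m + 2)^2*(m)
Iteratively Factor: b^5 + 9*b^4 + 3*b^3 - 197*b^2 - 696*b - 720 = (b + 3)*(b^4 + 6*b^3 - 15*b^2 - 152*b - 240) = (b + 3)*(b + 4)*(b^3 + 2*b^2 - 23*b - 60) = (b - 5)*(b + 3)*(b + 4)*(b^2 + 7*b + 12) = (b - 5)*(b + 3)^2*(b + 4)*(b + 4)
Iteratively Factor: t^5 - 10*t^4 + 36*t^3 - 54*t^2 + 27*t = (t - 3)*(t^4 - 7*t^3 + 15*t^2 - 9*t) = (t - 3)^2*(t^3 - 4*t^2 + 3*t) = (t - 3)^3*(t^2 - t) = t*(t - 3)^3*(t - 1)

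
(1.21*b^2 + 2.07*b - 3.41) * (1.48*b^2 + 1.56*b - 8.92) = 1.7908*b^4 + 4.9512*b^3 - 12.6108*b^2 - 23.784*b + 30.4172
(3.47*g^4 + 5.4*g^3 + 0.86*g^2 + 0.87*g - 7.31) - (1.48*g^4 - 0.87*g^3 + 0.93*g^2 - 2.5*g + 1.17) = 1.99*g^4 + 6.27*g^3 - 0.0700000000000001*g^2 + 3.37*g - 8.48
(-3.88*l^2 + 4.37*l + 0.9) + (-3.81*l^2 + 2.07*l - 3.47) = -7.69*l^2 + 6.44*l - 2.57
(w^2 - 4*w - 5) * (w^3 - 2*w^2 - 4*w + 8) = w^5 - 6*w^4 - w^3 + 34*w^2 - 12*w - 40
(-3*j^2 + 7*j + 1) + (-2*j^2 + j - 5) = -5*j^2 + 8*j - 4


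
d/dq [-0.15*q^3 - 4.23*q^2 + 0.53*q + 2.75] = -0.45*q^2 - 8.46*q + 0.53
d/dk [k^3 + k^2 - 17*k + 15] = 3*k^2 + 2*k - 17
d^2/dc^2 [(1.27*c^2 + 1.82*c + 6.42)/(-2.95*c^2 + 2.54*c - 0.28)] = (-50.70932*c^3 - 328.92618*c^2 + 297.65028*c - 75.020608)/(25.672375*c^6 - 66.31305*c^5 + 64.40676*c^4 - 28.975304*c^3 + 6.113184*c^2 - 0.597408*c + 0.021952)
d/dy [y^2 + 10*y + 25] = 2*y + 10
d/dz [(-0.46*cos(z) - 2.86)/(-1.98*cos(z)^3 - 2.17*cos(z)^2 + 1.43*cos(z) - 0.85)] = (1.8216*cos(z)^3 + 17.9866*cos(z)^2 + 12.4124*cos(z) - 4.4808)*sin(z)/(3.9204*cos(z)^6 + 8.5932*cos(z)^5 - 0.9539*cos(z)^4 - 2.8402*cos(z)^3 + 5.7339*cos(z)^2 - 2.431*cos(z) + 0.7225)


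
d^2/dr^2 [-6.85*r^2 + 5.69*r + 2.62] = -13.7000000000000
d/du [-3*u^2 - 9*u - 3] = -6*u - 9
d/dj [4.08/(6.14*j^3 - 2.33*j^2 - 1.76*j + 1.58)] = (-75.1536*j^2 + 19.0128*j + 7.1808)/(6.14*j^3 - 2.33*j^2 - 1.76*j + 1.58)^2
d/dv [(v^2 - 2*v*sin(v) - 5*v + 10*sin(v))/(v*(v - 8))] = (-2*v^3*cos(v) + 2*v^2*sin(v) + 26*v^2*cos(v) - 3*v^2 - 20*v*sin(v) - 80*v*cos(v) + 80*sin(v))/(v^2*(v^2 - 16*v + 64))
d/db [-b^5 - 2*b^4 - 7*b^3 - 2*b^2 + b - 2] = -5*b^4 - 8*b^3 - 21*b^2 - 4*b + 1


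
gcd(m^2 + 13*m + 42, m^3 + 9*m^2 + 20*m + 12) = m + 6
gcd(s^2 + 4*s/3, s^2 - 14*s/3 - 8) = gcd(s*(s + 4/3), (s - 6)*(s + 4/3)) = s + 4/3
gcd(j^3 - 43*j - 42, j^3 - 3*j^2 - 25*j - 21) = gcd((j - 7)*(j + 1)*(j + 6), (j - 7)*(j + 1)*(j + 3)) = j^2 - 6*j - 7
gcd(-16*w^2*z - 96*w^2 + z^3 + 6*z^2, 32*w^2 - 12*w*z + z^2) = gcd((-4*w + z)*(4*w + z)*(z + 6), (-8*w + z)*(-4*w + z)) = -4*w + z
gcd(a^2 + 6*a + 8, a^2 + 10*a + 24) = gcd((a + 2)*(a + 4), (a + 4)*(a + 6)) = a + 4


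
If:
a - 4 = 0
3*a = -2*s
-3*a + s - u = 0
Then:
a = 4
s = -6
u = -18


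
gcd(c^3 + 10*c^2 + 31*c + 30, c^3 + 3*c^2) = c + 3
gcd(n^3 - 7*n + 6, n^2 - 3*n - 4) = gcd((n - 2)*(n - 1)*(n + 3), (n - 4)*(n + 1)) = 1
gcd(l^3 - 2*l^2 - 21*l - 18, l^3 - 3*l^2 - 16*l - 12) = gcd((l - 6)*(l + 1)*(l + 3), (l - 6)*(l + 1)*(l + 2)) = l^2 - 5*l - 6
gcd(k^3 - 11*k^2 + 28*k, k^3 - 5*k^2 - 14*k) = k^2 - 7*k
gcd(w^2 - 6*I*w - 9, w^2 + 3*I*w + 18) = w - 3*I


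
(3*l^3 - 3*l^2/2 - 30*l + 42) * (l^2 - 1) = 3*l^5 - 3*l^4/2 - 33*l^3 + 87*l^2/2 + 30*l - 42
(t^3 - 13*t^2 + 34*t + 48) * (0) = 0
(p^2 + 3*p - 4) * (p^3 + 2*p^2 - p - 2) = p^5 + 5*p^4 + p^3 - 13*p^2 - 2*p + 8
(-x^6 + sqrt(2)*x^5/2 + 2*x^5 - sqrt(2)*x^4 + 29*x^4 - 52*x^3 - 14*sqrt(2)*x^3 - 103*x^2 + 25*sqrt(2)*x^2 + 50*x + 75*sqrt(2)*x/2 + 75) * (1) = -x^6 + sqrt(2)*x^5/2 + 2*x^5 - sqrt(2)*x^4 + 29*x^4 - 52*x^3 - 14*sqrt(2)*x^3 - 103*x^2 + 25*sqrt(2)*x^2 + 50*x + 75*sqrt(2)*x/2 + 75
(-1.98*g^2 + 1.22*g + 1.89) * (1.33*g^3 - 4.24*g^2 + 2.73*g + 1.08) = -2.6334*g^5 + 10.0178*g^4 - 8.0645*g^3 - 6.8214*g^2 + 6.4773*g + 2.0412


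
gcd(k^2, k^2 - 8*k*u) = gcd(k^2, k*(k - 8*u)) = k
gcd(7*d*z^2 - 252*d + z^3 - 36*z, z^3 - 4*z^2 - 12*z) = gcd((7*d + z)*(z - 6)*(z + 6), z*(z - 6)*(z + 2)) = z - 6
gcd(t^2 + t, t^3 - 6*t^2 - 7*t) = t^2 + t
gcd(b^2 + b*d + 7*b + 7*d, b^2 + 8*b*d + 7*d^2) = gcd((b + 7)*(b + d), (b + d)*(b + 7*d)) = b + d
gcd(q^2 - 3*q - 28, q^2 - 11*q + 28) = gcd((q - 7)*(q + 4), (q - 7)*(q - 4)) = q - 7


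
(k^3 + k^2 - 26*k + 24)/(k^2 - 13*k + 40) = (k^3 + k^2 - 26*k + 24)/(k^2 - 13*k + 40)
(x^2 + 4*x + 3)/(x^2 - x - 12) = (x + 1)/(x - 4)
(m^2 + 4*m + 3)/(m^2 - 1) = (m + 3)/(m - 1)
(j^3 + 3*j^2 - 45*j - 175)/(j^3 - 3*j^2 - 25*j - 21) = (j^2 + 10*j + 25)/(j^2 + 4*j + 3)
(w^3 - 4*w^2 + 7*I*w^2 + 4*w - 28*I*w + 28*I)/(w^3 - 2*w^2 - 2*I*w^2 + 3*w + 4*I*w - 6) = (w^2 + w*(-2 + 7*I) - 14*I)/(w^2 - 2*I*w + 3)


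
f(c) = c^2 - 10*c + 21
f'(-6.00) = -22.00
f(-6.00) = 117.00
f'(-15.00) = -40.00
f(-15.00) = 396.00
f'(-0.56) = -11.12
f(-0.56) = 26.91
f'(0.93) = -8.14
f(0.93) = 12.56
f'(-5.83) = -21.66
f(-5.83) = 113.29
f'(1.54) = -6.92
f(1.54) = 7.97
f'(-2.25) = -14.50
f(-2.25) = 48.56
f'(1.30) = -7.40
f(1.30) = 9.69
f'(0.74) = -8.52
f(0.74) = 14.15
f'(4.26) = -1.48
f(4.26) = -3.45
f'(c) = 2*c - 10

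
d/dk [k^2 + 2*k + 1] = 2*k + 2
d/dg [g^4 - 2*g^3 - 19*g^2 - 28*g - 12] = 4*g^3 - 6*g^2 - 38*g - 28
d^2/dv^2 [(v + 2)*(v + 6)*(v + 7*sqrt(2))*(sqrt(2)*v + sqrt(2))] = 12*sqrt(2)*v^2 + 54*sqrt(2)*v + 84*v + 40*sqrt(2) + 252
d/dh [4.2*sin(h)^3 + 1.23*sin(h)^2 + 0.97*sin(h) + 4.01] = (12.6*sin(h)^2 + 2.46*sin(h) + 0.97)*cos(h)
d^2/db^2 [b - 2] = 0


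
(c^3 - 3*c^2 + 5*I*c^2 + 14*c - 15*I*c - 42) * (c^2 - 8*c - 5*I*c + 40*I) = c^5 - 11*c^4 + 63*c^3 - 429*c^2 - 70*I*c^2 + 936*c + 770*I*c - 1680*I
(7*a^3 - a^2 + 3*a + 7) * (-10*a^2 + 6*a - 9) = -70*a^5 + 52*a^4 - 99*a^3 - 43*a^2 + 15*a - 63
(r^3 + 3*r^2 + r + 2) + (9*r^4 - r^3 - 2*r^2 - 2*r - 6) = 9*r^4 + r^2 - r - 4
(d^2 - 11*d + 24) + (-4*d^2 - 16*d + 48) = -3*d^2 - 27*d + 72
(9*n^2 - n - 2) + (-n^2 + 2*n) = 8*n^2 + n - 2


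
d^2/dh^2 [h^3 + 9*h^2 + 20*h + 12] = 6*h + 18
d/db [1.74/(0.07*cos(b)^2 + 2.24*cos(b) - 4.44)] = (0.2436*cos(b) + 3.8976)*sin(b)/(0.07*cos(b)^2 + 2.24*cos(b) - 4.44)^2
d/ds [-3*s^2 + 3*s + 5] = 3 - 6*s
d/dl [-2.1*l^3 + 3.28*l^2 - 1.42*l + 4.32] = -6.3*l^2 + 6.56*l - 1.42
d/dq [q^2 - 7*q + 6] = 2*q - 7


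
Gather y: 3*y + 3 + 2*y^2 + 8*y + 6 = 2*y^2 + 11*y + 9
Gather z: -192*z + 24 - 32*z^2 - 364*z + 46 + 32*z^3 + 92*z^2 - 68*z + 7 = 32*z^3 + 60*z^2 - 624*z + 77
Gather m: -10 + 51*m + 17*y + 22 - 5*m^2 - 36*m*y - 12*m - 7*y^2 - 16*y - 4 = -5*m^2 + m*(39 - 36*y) - 7*y^2 + y + 8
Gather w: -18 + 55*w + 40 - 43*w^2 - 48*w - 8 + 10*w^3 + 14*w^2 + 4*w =10*w^3 - 29*w^2 + 11*w + 14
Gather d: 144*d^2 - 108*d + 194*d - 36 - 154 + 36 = 144*d^2 + 86*d - 154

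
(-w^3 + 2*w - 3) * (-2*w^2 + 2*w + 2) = 2*w^5 - 2*w^4 - 6*w^3 + 10*w^2 - 2*w - 6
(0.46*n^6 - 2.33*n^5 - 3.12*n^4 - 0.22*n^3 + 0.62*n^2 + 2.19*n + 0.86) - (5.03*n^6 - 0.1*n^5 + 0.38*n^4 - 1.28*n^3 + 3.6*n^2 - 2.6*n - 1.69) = -4.57*n^6 - 2.23*n^5 - 3.5*n^4 + 1.06*n^3 - 2.98*n^2 + 4.79*n + 2.55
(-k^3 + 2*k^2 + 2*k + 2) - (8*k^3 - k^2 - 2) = -9*k^3 + 3*k^2 + 2*k + 4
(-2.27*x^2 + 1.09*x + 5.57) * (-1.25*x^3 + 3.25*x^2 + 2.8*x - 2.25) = 2.8375*x^5 - 8.74*x^4 - 9.776*x^3 + 26.262*x^2 + 13.1435*x - 12.5325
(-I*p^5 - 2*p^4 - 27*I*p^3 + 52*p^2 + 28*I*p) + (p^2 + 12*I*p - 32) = -I*p^5 - 2*p^4 - 27*I*p^3 + 53*p^2 + 40*I*p - 32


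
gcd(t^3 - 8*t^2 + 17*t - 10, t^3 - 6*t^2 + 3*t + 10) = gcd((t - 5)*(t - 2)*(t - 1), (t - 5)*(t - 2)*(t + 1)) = t^2 - 7*t + 10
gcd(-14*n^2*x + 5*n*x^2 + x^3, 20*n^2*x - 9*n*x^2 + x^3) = x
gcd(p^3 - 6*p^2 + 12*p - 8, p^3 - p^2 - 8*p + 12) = p^2 - 4*p + 4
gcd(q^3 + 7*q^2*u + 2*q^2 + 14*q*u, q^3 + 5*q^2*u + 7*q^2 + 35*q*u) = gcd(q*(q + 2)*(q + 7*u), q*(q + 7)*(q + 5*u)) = q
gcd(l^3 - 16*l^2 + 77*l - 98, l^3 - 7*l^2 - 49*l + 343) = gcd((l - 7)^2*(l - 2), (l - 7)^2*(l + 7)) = l^2 - 14*l + 49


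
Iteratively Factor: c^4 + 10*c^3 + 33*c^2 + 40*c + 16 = (c + 1)*(c^3 + 9*c^2 + 24*c + 16) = (c + 1)*(c + 4)*(c^2 + 5*c + 4) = (c + 1)^2*(c + 4)*(c + 4)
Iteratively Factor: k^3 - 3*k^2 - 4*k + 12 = (k - 3)*(k^2 - 4) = (k - 3)*(k + 2)*(k - 2)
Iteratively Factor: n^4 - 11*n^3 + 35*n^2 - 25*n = (n - 1)*(n^3 - 10*n^2 + 25*n) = n*(n - 1)*(n^2 - 10*n + 25) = n*(n - 5)*(n - 1)*(n - 5)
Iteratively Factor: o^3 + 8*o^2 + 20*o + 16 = (o + 2)*(o^2 + 6*o + 8) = (o + 2)*(o + 4)*(o + 2)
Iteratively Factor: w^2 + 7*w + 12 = (w + 3)*(w + 4)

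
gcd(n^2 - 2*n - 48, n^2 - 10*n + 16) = n - 8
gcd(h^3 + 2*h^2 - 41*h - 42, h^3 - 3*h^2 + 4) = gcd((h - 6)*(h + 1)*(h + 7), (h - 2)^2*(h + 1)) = h + 1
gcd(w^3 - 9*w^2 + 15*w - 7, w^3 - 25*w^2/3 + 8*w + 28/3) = w - 7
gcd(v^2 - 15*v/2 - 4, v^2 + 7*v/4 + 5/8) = v + 1/2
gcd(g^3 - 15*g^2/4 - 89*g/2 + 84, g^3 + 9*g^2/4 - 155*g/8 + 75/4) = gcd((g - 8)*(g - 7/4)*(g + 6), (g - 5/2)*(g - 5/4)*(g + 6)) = g + 6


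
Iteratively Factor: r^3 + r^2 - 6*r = (r - 2)*(r^2 + 3*r) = (r - 2)*(r + 3)*(r)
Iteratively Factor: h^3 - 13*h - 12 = (h + 3)*(h^2 - 3*h - 4) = (h + 1)*(h + 3)*(h - 4)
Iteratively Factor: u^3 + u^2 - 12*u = (u - 3)*(u^2 + 4*u) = (u - 3)*(u + 4)*(u)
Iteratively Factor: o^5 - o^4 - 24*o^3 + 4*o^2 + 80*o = (o - 5)*(o^4 + 4*o^3 - 4*o^2 - 16*o) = o*(o - 5)*(o^3 + 4*o^2 - 4*o - 16) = o*(o - 5)*(o + 4)*(o^2 - 4) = o*(o - 5)*(o + 2)*(o + 4)*(o - 2)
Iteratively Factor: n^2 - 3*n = (n - 3)*(n)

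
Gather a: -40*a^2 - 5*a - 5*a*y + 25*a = -40*a^2 + a*(20 - 5*y)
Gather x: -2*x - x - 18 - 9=-3*x - 27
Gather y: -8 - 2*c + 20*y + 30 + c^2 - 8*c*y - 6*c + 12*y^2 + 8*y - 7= c^2 - 8*c + 12*y^2 + y*(28 - 8*c) + 15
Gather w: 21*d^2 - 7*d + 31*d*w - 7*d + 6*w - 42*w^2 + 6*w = 21*d^2 - 14*d - 42*w^2 + w*(31*d + 12)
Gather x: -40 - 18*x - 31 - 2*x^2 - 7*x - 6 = -2*x^2 - 25*x - 77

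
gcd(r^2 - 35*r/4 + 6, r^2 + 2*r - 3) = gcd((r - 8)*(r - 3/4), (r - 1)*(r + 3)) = 1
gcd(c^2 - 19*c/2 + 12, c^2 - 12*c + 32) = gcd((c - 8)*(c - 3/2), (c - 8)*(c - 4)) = c - 8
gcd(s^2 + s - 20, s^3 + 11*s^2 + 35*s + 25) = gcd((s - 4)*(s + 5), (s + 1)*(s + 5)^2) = s + 5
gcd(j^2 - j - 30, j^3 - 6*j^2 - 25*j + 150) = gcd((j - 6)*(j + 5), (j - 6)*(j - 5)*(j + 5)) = j^2 - j - 30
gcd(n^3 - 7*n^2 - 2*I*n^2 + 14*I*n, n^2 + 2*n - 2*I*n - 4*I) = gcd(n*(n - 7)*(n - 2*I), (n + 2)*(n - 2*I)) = n - 2*I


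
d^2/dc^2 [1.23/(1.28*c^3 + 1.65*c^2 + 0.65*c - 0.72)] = (-(9.4464*c + 4.059)*(1.28*c^3 + 1.65*c^2 + 0.65*c - 0.72) + 1.23*(3.84*c^2 + 3.3*c + 0.65)*(7.68*c^2 + 6.6*c + 1.3))/(1.28*c^3 + 1.65*c^2 + 0.65*c - 0.72)^3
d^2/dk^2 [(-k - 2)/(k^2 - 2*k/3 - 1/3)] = 6*(4*(k + 2)*(3*k - 1)^2 + (9*k + 4)*(-3*k^2 + 2*k + 1))/(-3*k^2 + 2*k + 1)^3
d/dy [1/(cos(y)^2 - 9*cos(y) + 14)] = (2*cos(y) - 9)*sin(y)/(cos(y)^2 - 9*cos(y) + 14)^2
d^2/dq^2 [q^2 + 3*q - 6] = 2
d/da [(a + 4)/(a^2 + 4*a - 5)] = (a^2 + 4*a - 2*(a + 2)*(a + 4) - 5)/(a^2 + 4*a - 5)^2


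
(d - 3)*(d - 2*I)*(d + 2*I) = d^3 - 3*d^2 + 4*d - 12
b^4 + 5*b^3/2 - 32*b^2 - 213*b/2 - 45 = (b - 6)*(b + 1/2)*(b + 3)*(b + 5)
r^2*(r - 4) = r^3 - 4*r^2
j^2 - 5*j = j*(j - 5)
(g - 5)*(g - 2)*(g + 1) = g^3 - 6*g^2 + 3*g + 10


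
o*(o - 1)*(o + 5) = o^3 + 4*o^2 - 5*o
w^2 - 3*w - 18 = (w - 6)*(w + 3)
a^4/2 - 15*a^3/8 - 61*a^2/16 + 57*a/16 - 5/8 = (a/2 + 1)*(a - 5)*(a - 1/2)*(a - 1/4)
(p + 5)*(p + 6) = p^2 + 11*p + 30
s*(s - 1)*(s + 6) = s^3 + 5*s^2 - 6*s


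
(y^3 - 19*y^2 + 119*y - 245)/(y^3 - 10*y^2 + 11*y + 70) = (y - 7)/(y + 2)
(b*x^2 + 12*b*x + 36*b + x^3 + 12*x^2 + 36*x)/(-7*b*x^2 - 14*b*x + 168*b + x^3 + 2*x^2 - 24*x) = (b*x + 6*b + x^2 + 6*x)/(-7*b*x + 28*b + x^2 - 4*x)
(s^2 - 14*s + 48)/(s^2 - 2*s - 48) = (s - 6)/(s + 6)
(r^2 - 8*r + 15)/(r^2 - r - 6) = (r - 5)/(r + 2)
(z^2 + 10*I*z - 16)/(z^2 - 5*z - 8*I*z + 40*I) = (z^2 + 10*I*z - 16)/(z^2 - 5*z - 8*I*z + 40*I)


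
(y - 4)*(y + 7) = y^2 + 3*y - 28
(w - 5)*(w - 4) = w^2 - 9*w + 20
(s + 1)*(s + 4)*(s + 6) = s^3 + 11*s^2 + 34*s + 24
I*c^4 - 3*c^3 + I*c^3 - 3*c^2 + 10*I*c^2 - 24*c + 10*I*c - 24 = (c - 3*I)*(c + 2*I)*(c + 4*I)*(I*c + I)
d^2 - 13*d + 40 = (d - 8)*(d - 5)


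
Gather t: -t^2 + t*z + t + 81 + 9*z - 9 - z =-t^2 + t*(z + 1) + 8*z + 72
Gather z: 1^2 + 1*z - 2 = z - 1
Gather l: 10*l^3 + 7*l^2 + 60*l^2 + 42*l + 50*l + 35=10*l^3 + 67*l^2 + 92*l + 35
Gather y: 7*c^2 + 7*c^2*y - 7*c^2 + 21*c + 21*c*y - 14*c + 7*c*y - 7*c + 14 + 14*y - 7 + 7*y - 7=y*(7*c^2 + 28*c + 21)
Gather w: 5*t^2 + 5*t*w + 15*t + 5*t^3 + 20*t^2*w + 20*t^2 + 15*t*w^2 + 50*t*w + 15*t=5*t^3 + 25*t^2 + 15*t*w^2 + 30*t + w*(20*t^2 + 55*t)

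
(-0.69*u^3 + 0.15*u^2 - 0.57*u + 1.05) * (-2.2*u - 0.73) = 1.518*u^4 + 0.1737*u^3 + 1.1445*u^2 - 1.8939*u - 0.7665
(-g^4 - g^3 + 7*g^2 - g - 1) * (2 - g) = g^5 - g^4 - 9*g^3 + 15*g^2 - g - 2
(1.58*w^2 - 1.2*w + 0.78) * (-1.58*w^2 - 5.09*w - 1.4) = -2.4964*w^4 - 6.1462*w^3 + 2.6636*w^2 - 2.2902*w - 1.092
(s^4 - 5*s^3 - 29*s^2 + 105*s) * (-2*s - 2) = -2*s^5 + 8*s^4 + 68*s^3 - 152*s^2 - 210*s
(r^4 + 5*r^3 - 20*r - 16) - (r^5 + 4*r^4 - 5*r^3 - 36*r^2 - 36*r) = -r^5 - 3*r^4 + 10*r^3 + 36*r^2 + 16*r - 16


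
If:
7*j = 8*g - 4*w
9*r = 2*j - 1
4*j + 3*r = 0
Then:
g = w/2 + 1/16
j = 1/14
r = -2/21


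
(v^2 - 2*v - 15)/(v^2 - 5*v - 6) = (-v^2 + 2*v + 15)/(-v^2 + 5*v + 6)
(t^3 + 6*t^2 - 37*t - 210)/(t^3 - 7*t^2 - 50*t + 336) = (t + 5)/(t - 8)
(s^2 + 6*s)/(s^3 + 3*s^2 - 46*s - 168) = s/(s^2 - 3*s - 28)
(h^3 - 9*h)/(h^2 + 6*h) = (h^2 - 9)/(h + 6)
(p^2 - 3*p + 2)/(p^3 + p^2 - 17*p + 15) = (p - 2)/(p^2 + 2*p - 15)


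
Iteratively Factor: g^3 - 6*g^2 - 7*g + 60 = (g + 3)*(g^2 - 9*g + 20) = (g - 5)*(g + 3)*(g - 4)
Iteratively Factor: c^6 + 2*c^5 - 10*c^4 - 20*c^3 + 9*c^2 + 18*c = (c + 3)*(c^5 - c^4 - 7*c^3 + c^2 + 6*c) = c*(c + 3)*(c^4 - c^3 - 7*c^2 + c + 6) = c*(c + 2)*(c + 3)*(c^3 - 3*c^2 - c + 3) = c*(c - 1)*(c + 2)*(c + 3)*(c^2 - 2*c - 3) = c*(c - 3)*(c - 1)*(c + 2)*(c + 3)*(c + 1)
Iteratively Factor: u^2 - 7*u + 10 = (u - 5)*(u - 2)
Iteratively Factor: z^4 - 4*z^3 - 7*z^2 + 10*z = (z + 2)*(z^3 - 6*z^2 + 5*z) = (z - 1)*(z + 2)*(z^2 - 5*z) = (z - 5)*(z - 1)*(z + 2)*(z)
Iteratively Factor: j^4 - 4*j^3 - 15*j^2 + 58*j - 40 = (j + 4)*(j^3 - 8*j^2 + 17*j - 10) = (j - 5)*(j + 4)*(j^2 - 3*j + 2) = (j - 5)*(j - 1)*(j + 4)*(j - 2)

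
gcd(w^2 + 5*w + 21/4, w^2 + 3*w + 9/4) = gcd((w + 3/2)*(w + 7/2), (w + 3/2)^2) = w + 3/2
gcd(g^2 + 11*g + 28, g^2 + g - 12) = g + 4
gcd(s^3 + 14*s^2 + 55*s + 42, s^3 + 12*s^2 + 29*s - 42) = s^2 + 13*s + 42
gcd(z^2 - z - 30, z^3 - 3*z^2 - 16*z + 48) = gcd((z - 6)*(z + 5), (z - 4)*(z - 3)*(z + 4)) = 1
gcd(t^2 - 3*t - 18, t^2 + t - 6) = t + 3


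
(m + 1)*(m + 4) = m^2 + 5*m + 4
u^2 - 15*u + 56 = (u - 8)*(u - 7)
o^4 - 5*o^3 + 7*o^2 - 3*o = o*(o - 3)*(o - 1)^2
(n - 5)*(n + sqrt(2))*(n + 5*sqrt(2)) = n^3 - 5*n^2 + 6*sqrt(2)*n^2 - 30*sqrt(2)*n + 10*n - 50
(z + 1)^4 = z^4 + 4*z^3 + 6*z^2 + 4*z + 1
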